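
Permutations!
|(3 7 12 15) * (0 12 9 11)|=7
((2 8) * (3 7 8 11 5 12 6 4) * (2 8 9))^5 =(2 4 11 3 5 7 12 9 6) =[0, 1, 4, 5, 11, 7, 2, 12, 8, 6, 10, 3, 9]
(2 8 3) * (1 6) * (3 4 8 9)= (1 6)(2 9 3)(4 8)= [0, 6, 9, 2, 8, 5, 1, 7, 4, 3]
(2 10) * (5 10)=[0, 1, 5, 3, 4, 10, 6, 7, 8, 9, 2]=(2 5 10)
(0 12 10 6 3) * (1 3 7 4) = (0 12 10 6 7 4 1 3) = [12, 3, 2, 0, 1, 5, 7, 4, 8, 9, 6, 11, 10]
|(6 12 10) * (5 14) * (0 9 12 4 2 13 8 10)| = |(0 9 12)(2 13 8 10 6 4)(5 14)| = 6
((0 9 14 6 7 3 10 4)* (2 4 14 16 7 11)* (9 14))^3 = (0 11)(2 14)(3 16 10 7 9)(4 6) = [11, 1, 14, 16, 6, 5, 4, 9, 8, 3, 7, 0, 12, 13, 2, 15, 10]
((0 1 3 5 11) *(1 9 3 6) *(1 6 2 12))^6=[9, 1, 2, 5, 4, 11, 6, 7, 8, 3, 10, 0, 12]=(12)(0 9 3 5 11)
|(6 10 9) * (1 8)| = 6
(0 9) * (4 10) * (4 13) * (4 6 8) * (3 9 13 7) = (0 13 6 8 4 10 7 3 9) = [13, 1, 2, 9, 10, 5, 8, 3, 4, 0, 7, 11, 12, 6]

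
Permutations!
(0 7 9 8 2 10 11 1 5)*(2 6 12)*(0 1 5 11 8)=(0 7 9)(1 11 5)(2 10 8 6 12)=[7, 11, 10, 3, 4, 1, 12, 9, 6, 0, 8, 5, 2]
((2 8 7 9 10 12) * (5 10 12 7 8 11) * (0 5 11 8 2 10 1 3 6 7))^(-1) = [10, 5, 8, 1, 4, 0, 3, 6, 2, 7, 12, 11, 9] = (0 10 12 9 7 6 3 1 5)(2 8)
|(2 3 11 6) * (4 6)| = |(2 3 11 4 6)| = 5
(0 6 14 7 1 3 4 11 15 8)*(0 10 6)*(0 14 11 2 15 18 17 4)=[14, 3, 15, 0, 2, 5, 11, 1, 10, 9, 6, 18, 12, 13, 7, 8, 16, 4, 17]=(0 14 7 1 3)(2 15 8 10 6 11 18 17 4)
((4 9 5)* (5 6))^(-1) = (4 5 6 9) = [0, 1, 2, 3, 5, 6, 9, 7, 8, 4]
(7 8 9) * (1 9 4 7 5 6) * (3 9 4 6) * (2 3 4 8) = (1 8 6)(2 3 9 5 4 7) = [0, 8, 3, 9, 7, 4, 1, 2, 6, 5]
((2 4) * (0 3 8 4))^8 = (0 4 3 2 8) = [4, 1, 8, 2, 3, 5, 6, 7, 0]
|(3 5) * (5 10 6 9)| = |(3 10 6 9 5)| = 5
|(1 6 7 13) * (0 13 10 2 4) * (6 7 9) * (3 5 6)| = 28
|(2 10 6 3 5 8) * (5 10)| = |(2 5 8)(3 10 6)| = 3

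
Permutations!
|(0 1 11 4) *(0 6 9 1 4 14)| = |(0 4 6 9 1 11 14)| = 7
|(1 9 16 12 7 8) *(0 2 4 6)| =|(0 2 4 6)(1 9 16 12 7 8)| =12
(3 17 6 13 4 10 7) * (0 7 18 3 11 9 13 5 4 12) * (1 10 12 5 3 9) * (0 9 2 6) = (0 7 11 1 10 18 2 6 3 17)(4 12 9 13 5) = [7, 10, 6, 17, 12, 4, 3, 11, 8, 13, 18, 1, 9, 5, 14, 15, 16, 0, 2]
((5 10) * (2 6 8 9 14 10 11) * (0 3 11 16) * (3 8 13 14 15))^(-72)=(0 2 16 11 5 3 10 15 14 9 13 8 6)=[2, 1, 16, 10, 4, 3, 0, 7, 6, 13, 15, 5, 12, 8, 9, 14, 11]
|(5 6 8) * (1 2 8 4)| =6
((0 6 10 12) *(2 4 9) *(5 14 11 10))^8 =(0 6 5 14 11 10 12)(2 9 4) =[6, 1, 9, 3, 2, 14, 5, 7, 8, 4, 12, 10, 0, 13, 11]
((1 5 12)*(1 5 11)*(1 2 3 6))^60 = [0, 1, 2, 3, 4, 5, 6, 7, 8, 9, 10, 11, 12] = (12)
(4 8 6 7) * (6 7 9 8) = (4 6 9 8 7) = [0, 1, 2, 3, 6, 5, 9, 4, 7, 8]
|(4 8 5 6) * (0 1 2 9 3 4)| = |(0 1 2 9 3 4 8 5 6)| = 9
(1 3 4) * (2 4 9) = [0, 3, 4, 9, 1, 5, 6, 7, 8, 2] = (1 3 9 2 4)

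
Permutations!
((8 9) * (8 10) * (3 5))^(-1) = (3 5)(8 10 9) = [0, 1, 2, 5, 4, 3, 6, 7, 10, 8, 9]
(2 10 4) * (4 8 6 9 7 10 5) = (2 5 4)(6 9 7 10 8) = [0, 1, 5, 3, 2, 4, 9, 10, 6, 7, 8]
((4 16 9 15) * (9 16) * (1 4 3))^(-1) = (16)(1 3 15 9 4) = [0, 3, 2, 15, 1, 5, 6, 7, 8, 4, 10, 11, 12, 13, 14, 9, 16]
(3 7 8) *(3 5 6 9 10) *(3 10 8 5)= [0, 1, 2, 7, 4, 6, 9, 5, 3, 8, 10]= (10)(3 7 5 6 9 8)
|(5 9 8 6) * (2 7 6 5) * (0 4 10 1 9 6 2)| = |(0 4 10 1 9 8 5 6)(2 7)| = 8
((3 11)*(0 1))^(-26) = (11) = [0, 1, 2, 3, 4, 5, 6, 7, 8, 9, 10, 11]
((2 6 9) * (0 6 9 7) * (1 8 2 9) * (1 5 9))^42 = [0, 2, 9, 3, 4, 1, 6, 7, 5, 8] = (1 2 9 8 5)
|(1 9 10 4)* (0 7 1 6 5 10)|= |(0 7 1 9)(4 6 5 10)|= 4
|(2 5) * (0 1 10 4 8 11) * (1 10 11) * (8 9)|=14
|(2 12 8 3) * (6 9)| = |(2 12 8 3)(6 9)| = 4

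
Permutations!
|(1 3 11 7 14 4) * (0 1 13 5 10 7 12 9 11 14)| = |(0 1 3 14 4 13 5 10 7)(9 11 12)| = 9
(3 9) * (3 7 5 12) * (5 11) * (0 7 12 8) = (0 7 11 5 8)(3 9 12) = [7, 1, 2, 9, 4, 8, 6, 11, 0, 12, 10, 5, 3]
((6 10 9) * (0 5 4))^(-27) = (10) = [0, 1, 2, 3, 4, 5, 6, 7, 8, 9, 10]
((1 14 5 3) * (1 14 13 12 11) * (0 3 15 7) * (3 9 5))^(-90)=(15)(1 12)(11 13)=[0, 12, 2, 3, 4, 5, 6, 7, 8, 9, 10, 13, 1, 11, 14, 15]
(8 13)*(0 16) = (0 16)(8 13) = [16, 1, 2, 3, 4, 5, 6, 7, 13, 9, 10, 11, 12, 8, 14, 15, 0]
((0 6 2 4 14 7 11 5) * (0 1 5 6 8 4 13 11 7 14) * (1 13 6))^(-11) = [8, 5, 6, 3, 0, 13, 2, 7, 4, 9, 10, 1, 12, 11, 14] = (14)(0 8 4)(1 5 13 11)(2 6)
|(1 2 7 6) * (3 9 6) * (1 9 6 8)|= |(1 2 7 3 6 9 8)|= 7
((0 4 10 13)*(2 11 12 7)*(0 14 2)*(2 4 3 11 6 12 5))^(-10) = (0 12 2 11)(3 7 6 5)(4 13)(10 14) = [12, 1, 11, 7, 13, 3, 5, 6, 8, 9, 14, 0, 2, 4, 10]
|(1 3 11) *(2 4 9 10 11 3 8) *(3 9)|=8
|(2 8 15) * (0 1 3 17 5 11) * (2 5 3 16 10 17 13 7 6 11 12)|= 10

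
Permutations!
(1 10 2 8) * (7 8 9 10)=(1 7 8)(2 9 10)=[0, 7, 9, 3, 4, 5, 6, 8, 1, 10, 2]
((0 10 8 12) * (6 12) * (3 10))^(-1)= [12, 1, 2, 0, 4, 5, 8, 7, 10, 9, 3, 11, 6]= (0 12 6 8 10 3)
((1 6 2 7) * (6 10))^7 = (1 6 7 10 2) = [0, 6, 1, 3, 4, 5, 7, 10, 8, 9, 2]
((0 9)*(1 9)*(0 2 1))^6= (9)= [0, 1, 2, 3, 4, 5, 6, 7, 8, 9]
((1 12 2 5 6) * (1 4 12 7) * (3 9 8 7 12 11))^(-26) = (1 3 5 7 11 2 8 4 12 9 6) = [0, 3, 8, 5, 12, 7, 1, 11, 4, 6, 10, 2, 9]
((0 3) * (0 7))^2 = (0 7 3) = [7, 1, 2, 0, 4, 5, 6, 3]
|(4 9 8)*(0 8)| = 4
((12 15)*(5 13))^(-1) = (5 13)(12 15) = [0, 1, 2, 3, 4, 13, 6, 7, 8, 9, 10, 11, 15, 5, 14, 12]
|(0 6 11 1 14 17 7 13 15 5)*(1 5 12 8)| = 8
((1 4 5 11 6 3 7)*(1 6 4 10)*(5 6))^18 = (11) = [0, 1, 2, 3, 4, 5, 6, 7, 8, 9, 10, 11]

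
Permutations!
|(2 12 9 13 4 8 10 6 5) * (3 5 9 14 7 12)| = 6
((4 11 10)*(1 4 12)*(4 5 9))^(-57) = (1 12 10 11 4 9 5) = [0, 12, 2, 3, 9, 1, 6, 7, 8, 5, 11, 4, 10]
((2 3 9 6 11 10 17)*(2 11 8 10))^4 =(2 8)(3 10)(6 11)(9 17) =[0, 1, 8, 10, 4, 5, 11, 7, 2, 17, 3, 6, 12, 13, 14, 15, 16, 9]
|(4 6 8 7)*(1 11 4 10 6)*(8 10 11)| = 10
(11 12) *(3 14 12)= (3 14 12 11)= [0, 1, 2, 14, 4, 5, 6, 7, 8, 9, 10, 3, 11, 13, 12]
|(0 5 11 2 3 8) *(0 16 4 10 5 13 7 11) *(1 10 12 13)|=|(0 1 10 5)(2 3 8 16 4 12 13 7 11)|=36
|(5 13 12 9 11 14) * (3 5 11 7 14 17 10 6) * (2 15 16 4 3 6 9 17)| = |(2 15 16 4 3 5 13 12 17 10 9 7 14 11)| = 14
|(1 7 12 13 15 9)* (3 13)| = |(1 7 12 3 13 15 9)| = 7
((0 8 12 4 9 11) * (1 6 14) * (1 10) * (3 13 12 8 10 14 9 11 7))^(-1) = [11, 10, 2, 7, 12, 5, 1, 9, 8, 6, 0, 4, 13, 3, 14] = (14)(0 11 4 12 13 3 7 9 6 1 10)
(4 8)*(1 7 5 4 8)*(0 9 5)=(0 9 5 4 1 7)=[9, 7, 2, 3, 1, 4, 6, 0, 8, 5]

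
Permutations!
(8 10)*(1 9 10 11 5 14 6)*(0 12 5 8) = (0 12 5 14 6 1 9 10)(8 11) = [12, 9, 2, 3, 4, 14, 1, 7, 11, 10, 0, 8, 5, 13, 6]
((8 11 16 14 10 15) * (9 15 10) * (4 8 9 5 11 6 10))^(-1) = (4 10 6 8)(5 14 16 11)(9 15) = [0, 1, 2, 3, 10, 14, 8, 7, 4, 15, 6, 5, 12, 13, 16, 9, 11]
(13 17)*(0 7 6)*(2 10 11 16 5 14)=(0 7 6)(2 10 11 16 5 14)(13 17)=[7, 1, 10, 3, 4, 14, 0, 6, 8, 9, 11, 16, 12, 17, 2, 15, 5, 13]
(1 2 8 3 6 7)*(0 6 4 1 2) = (0 6 7 2 8 3 4 1) = [6, 0, 8, 4, 1, 5, 7, 2, 3]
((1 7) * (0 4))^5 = (0 4)(1 7) = [4, 7, 2, 3, 0, 5, 6, 1]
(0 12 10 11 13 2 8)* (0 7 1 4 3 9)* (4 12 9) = [9, 12, 8, 4, 3, 5, 6, 1, 7, 0, 11, 13, 10, 2] = (0 9)(1 12 10 11 13 2 8 7)(3 4)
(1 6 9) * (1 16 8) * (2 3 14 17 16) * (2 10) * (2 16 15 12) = [0, 6, 3, 14, 4, 5, 9, 7, 1, 10, 16, 11, 2, 13, 17, 12, 8, 15] = (1 6 9 10 16 8)(2 3 14 17 15 12)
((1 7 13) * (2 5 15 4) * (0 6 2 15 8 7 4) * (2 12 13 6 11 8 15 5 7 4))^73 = (0 11 8 4 5 15)(1 2 7 6 12 13) = [11, 2, 7, 3, 5, 15, 12, 6, 4, 9, 10, 8, 13, 1, 14, 0]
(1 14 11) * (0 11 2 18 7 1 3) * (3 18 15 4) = (0 11 18 7 1 14 2 15 4 3) = [11, 14, 15, 0, 3, 5, 6, 1, 8, 9, 10, 18, 12, 13, 2, 4, 16, 17, 7]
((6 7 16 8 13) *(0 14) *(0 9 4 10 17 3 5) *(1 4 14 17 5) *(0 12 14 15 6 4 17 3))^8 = (17)(4 7 14)(5 8 15)(6 12 13)(9 10 16) = [0, 1, 2, 3, 7, 8, 12, 14, 15, 10, 16, 11, 13, 6, 4, 5, 9, 17]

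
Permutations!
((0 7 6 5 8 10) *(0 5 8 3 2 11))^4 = [10, 1, 6, 7, 4, 0, 3, 5, 2, 9, 11, 8] = (0 10 11 8 2 6 3 7 5)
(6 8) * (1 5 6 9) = (1 5 6 8 9) = [0, 5, 2, 3, 4, 6, 8, 7, 9, 1]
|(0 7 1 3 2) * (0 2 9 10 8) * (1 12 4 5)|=10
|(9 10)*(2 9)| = |(2 9 10)| = 3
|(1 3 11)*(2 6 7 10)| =|(1 3 11)(2 6 7 10)| =12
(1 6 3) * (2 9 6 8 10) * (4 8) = (1 4 8 10 2 9 6 3) = [0, 4, 9, 1, 8, 5, 3, 7, 10, 6, 2]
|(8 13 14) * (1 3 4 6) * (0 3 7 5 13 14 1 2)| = |(0 3 4 6 2)(1 7 5 13)(8 14)| = 20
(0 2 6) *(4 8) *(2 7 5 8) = (0 7 5 8 4 2 6) = [7, 1, 6, 3, 2, 8, 0, 5, 4]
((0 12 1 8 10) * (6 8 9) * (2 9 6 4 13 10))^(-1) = (0 10 13 4 9 2 8 6 1 12) = [10, 12, 8, 3, 9, 5, 1, 7, 6, 2, 13, 11, 0, 4]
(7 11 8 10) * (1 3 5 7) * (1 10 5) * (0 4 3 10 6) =(0 4 3 1 10 6)(5 7 11 8) =[4, 10, 2, 1, 3, 7, 0, 11, 5, 9, 6, 8]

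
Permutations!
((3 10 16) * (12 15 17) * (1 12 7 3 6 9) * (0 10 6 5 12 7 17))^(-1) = (17)(0 15 12 5 16 10)(1 9 6 3 7) = [15, 9, 2, 7, 4, 16, 3, 1, 8, 6, 0, 11, 5, 13, 14, 12, 10, 17]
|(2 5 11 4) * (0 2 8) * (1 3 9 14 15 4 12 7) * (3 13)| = 14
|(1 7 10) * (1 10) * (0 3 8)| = 6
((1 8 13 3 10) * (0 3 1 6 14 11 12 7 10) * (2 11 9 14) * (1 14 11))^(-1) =(0 3)(1 2 6 10 7 12 11 9 14 13 8) =[3, 2, 6, 0, 4, 5, 10, 12, 1, 14, 7, 9, 11, 8, 13]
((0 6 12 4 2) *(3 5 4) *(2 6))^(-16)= (3 12 6 4 5)= [0, 1, 2, 12, 5, 3, 4, 7, 8, 9, 10, 11, 6]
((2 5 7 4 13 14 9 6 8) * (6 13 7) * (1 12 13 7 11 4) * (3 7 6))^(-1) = (1 7 3 5 2 8 6 9 14 13 12)(4 11) = [0, 7, 8, 5, 11, 2, 9, 3, 6, 14, 10, 4, 1, 12, 13]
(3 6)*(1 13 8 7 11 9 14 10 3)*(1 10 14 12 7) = (14)(1 13 8)(3 6 10)(7 11 9 12) = [0, 13, 2, 6, 4, 5, 10, 11, 1, 12, 3, 9, 7, 8, 14]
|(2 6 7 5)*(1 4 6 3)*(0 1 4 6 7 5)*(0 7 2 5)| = |(7)(0 1 6)(2 3 4)| = 3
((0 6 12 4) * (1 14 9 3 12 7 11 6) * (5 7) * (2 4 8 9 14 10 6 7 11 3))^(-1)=[4, 0, 9, 7, 2, 6, 10, 11, 12, 8, 1, 5, 3, 13, 14]=(14)(0 4 2 9 8 12 3 7 11 5 6 10 1)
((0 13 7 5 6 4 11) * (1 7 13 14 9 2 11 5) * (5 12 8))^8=(0 2 14 11 9)(4 5 12 6 8)=[2, 1, 14, 3, 5, 12, 8, 7, 4, 0, 10, 9, 6, 13, 11]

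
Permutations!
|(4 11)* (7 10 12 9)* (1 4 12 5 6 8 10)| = |(1 4 11 12 9 7)(5 6 8 10)| = 12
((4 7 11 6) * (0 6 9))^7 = (0 6 4 7 11 9) = [6, 1, 2, 3, 7, 5, 4, 11, 8, 0, 10, 9]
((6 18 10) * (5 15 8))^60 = (18) = [0, 1, 2, 3, 4, 5, 6, 7, 8, 9, 10, 11, 12, 13, 14, 15, 16, 17, 18]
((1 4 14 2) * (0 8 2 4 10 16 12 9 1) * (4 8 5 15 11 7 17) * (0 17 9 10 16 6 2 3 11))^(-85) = (0 15 5)(1 9 7 11 3 8 14 4 17 2 6 10 12 16) = [15, 9, 6, 8, 17, 0, 10, 11, 14, 7, 12, 3, 16, 13, 4, 5, 1, 2]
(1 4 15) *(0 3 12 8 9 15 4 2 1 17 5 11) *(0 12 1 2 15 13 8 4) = [3, 15, 2, 1, 0, 11, 6, 7, 9, 13, 10, 12, 4, 8, 14, 17, 16, 5] = (0 3 1 15 17 5 11 12 4)(8 9 13)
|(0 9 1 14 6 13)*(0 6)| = |(0 9 1 14)(6 13)| = 4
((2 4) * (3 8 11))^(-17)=[0, 1, 4, 8, 2, 5, 6, 7, 11, 9, 10, 3]=(2 4)(3 8 11)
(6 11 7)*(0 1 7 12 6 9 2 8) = [1, 7, 8, 3, 4, 5, 11, 9, 0, 2, 10, 12, 6] = (0 1 7 9 2 8)(6 11 12)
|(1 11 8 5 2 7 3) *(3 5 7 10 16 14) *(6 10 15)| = 12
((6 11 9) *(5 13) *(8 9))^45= (5 13)(6 11 8 9)= [0, 1, 2, 3, 4, 13, 11, 7, 9, 6, 10, 8, 12, 5]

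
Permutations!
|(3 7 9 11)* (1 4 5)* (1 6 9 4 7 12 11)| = |(1 7 4 5 6 9)(3 12 11)| = 6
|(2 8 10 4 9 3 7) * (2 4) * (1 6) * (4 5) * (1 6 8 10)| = |(1 8)(2 10)(3 7 5 4 9)| = 10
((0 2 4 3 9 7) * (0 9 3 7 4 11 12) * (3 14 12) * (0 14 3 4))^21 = [4, 1, 7, 3, 0, 5, 6, 2, 8, 11, 10, 9, 14, 13, 12] = (0 4)(2 7)(9 11)(12 14)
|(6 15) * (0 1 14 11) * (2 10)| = 4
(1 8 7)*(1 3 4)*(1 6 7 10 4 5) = (1 8 10 4 6 7 3 5) = [0, 8, 2, 5, 6, 1, 7, 3, 10, 9, 4]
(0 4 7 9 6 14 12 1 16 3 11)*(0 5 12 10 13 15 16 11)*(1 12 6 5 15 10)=(0 4 7 9 5 6 14 1 11 15 16 3)(10 13)=[4, 11, 2, 0, 7, 6, 14, 9, 8, 5, 13, 15, 12, 10, 1, 16, 3]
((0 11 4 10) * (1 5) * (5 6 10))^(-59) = (0 1 11 6 4 10 5) = [1, 11, 2, 3, 10, 0, 4, 7, 8, 9, 5, 6]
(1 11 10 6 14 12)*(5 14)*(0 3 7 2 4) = (0 3 7 2 4)(1 11 10 6 5 14 12) = [3, 11, 4, 7, 0, 14, 5, 2, 8, 9, 6, 10, 1, 13, 12]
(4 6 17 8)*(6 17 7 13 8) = (4 17 6 7 13 8) = [0, 1, 2, 3, 17, 5, 7, 13, 4, 9, 10, 11, 12, 8, 14, 15, 16, 6]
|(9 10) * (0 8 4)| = 6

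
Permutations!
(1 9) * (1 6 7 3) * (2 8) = (1 9 6 7 3)(2 8) = [0, 9, 8, 1, 4, 5, 7, 3, 2, 6]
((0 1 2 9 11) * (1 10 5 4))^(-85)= (0 4 9 10 1 11 5 2)= [4, 11, 0, 3, 9, 2, 6, 7, 8, 10, 1, 5]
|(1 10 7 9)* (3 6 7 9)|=3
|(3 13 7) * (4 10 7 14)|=6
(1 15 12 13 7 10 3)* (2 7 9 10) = (1 15 12 13 9 10 3)(2 7) = [0, 15, 7, 1, 4, 5, 6, 2, 8, 10, 3, 11, 13, 9, 14, 12]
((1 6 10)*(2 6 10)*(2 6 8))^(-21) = [0, 10, 8, 3, 4, 5, 6, 7, 2, 9, 1] = (1 10)(2 8)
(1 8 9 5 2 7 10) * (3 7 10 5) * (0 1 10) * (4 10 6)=(0 1 8 9 3 7 5 2)(4 10 6)=[1, 8, 0, 7, 10, 2, 4, 5, 9, 3, 6]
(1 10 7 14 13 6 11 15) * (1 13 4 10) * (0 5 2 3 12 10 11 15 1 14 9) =(0 5 2 3 12 10 7 9)(1 14 4 11)(6 15 13) =[5, 14, 3, 12, 11, 2, 15, 9, 8, 0, 7, 1, 10, 6, 4, 13]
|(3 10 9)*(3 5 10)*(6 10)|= |(5 6 10 9)|= 4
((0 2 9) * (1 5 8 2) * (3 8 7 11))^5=(0 3 1 8 5 2 7 9 11)=[3, 8, 7, 1, 4, 2, 6, 9, 5, 11, 10, 0]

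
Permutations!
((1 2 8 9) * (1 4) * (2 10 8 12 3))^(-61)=[0, 4, 3, 12, 9, 5, 6, 7, 10, 8, 1, 11, 2]=(1 4 9 8 10)(2 3 12)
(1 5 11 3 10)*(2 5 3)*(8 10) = (1 3 8 10)(2 5 11) = [0, 3, 5, 8, 4, 11, 6, 7, 10, 9, 1, 2]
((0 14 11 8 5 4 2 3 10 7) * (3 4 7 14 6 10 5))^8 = (0 7 5 3 8 11 14 10 6) = [7, 1, 2, 8, 4, 3, 0, 5, 11, 9, 6, 14, 12, 13, 10]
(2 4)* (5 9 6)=[0, 1, 4, 3, 2, 9, 5, 7, 8, 6]=(2 4)(5 9 6)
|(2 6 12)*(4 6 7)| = |(2 7 4 6 12)| = 5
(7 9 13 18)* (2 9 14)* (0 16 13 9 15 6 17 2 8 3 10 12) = (0 16 13 18 7 14 8 3 10 12)(2 15 6 17) = [16, 1, 15, 10, 4, 5, 17, 14, 3, 9, 12, 11, 0, 18, 8, 6, 13, 2, 7]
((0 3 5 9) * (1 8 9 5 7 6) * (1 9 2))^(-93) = [7, 1, 2, 6, 4, 5, 0, 9, 8, 3] = (0 7 9 3 6)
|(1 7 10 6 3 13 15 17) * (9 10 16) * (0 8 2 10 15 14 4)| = 18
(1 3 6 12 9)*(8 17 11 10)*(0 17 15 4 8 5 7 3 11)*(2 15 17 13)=(0 13 2 15 4 8 17)(1 11 10 5 7 3 6 12 9)=[13, 11, 15, 6, 8, 7, 12, 3, 17, 1, 5, 10, 9, 2, 14, 4, 16, 0]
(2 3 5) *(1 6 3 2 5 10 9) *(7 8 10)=(1 6 3 7 8 10 9)=[0, 6, 2, 7, 4, 5, 3, 8, 10, 1, 9]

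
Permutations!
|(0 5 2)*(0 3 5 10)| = 6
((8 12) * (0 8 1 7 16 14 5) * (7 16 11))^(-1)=[5, 12, 2, 3, 4, 14, 6, 11, 0, 9, 10, 7, 8, 13, 16, 15, 1]=(0 5 14 16 1 12 8)(7 11)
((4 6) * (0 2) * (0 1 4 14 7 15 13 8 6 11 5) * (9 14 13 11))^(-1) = [5, 2, 0, 3, 1, 11, 8, 14, 13, 4, 10, 15, 12, 6, 9, 7] = (0 5 11 15 7 14 9 4 1 2)(6 8 13)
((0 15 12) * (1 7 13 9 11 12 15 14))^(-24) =(15) =[0, 1, 2, 3, 4, 5, 6, 7, 8, 9, 10, 11, 12, 13, 14, 15]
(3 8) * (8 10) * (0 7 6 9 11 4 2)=(0 7 6 9 11 4 2)(3 10 8)=[7, 1, 0, 10, 2, 5, 9, 6, 3, 11, 8, 4]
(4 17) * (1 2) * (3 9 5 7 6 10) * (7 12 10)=[0, 2, 1, 9, 17, 12, 7, 6, 8, 5, 3, 11, 10, 13, 14, 15, 16, 4]=(1 2)(3 9 5 12 10)(4 17)(6 7)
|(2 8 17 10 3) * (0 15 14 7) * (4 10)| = 12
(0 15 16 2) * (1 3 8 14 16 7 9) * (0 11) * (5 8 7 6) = [15, 3, 11, 7, 4, 8, 5, 9, 14, 1, 10, 0, 12, 13, 16, 6, 2] = (0 15 6 5 8 14 16 2 11)(1 3 7 9)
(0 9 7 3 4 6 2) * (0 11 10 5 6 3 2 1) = (0 9 7 2 11 10 5 6 1)(3 4) = [9, 0, 11, 4, 3, 6, 1, 2, 8, 7, 5, 10]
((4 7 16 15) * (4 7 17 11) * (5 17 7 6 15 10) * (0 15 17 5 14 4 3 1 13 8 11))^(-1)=(0 17 6 15)(1 3 11 8 13)(4 14 10 16 7)=[17, 3, 2, 11, 14, 5, 15, 4, 13, 9, 16, 8, 12, 1, 10, 0, 7, 6]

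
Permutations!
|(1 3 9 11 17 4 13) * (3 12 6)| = |(1 12 6 3 9 11 17 4 13)| = 9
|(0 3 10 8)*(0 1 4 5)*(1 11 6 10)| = 20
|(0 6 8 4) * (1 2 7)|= |(0 6 8 4)(1 2 7)|= 12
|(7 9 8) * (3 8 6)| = 5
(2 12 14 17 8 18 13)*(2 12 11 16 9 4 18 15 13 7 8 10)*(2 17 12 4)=[0, 1, 11, 3, 18, 5, 6, 8, 15, 2, 17, 16, 14, 4, 12, 13, 9, 10, 7]=(2 11 16 9)(4 18 7 8 15 13)(10 17)(12 14)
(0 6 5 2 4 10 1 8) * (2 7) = (0 6 5 7 2 4 10 1 8) = [6, 8, 4, 3, 10, 7, 5, 2, 0, 9, 1]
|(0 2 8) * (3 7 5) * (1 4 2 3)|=8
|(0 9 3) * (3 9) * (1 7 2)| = 6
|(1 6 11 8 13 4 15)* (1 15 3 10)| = 8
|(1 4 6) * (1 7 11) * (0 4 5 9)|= |(0 4 6 7 11 1 5 9)|= 8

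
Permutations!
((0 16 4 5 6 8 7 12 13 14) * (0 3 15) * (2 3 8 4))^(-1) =(0 15 3 2 16)(4 6 5)(7 8 14 13 12) =[15, 1, 16, 2, 6, 4, 5, 8, 14, 9, 10, 11, 7, 12, 13, 3, 0]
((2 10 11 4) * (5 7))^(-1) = (2 4 11 10)(5 7) = [0, 1, 4, 3, 11, 7, 6, 5, 8, 9, 2, 10]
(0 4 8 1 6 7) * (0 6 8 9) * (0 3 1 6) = [4, 8, 2, 1, 9, 5, 7, 0, 6, 3] = (0 4 9 3 1 8 6 7)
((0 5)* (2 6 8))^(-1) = [5, 1, 8, 3, 4, 0, 2, 7, 6] = (0 5)(2 8 6)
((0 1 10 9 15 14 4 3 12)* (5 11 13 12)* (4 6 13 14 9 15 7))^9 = (0 11 9 12 5 15 13 3 10 6 4 1 14 7) = [11, 14, 2, 10, 1, 15, 4, 0, 8, 12, 6, 9, 5, 3, 7, 13]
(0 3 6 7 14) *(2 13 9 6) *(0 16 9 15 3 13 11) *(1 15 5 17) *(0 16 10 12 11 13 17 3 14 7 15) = [17, 0, 13, 2, 4, 3, 15, 7, 8, 6, 12, 16, 11, 5, 10, 14, 9, 1] = (0 17 1)(2 13 5 3)(6 15 14 10 12 11 16 9)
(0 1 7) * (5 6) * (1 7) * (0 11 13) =(0 7 11 13)(5 6) =[7, 1, 2, 3, 4, 6, 5, 11, 8, 9, 10, 13, 12, 0]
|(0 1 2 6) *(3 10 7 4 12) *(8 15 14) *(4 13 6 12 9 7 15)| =14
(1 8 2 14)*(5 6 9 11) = (1 8 2 14)(5 6 9 11) = [0, 8, 14, 3, 4, 6, 9, 7, 2, 11, 10, 5, 12, 13, 1]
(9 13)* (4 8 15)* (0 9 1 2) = (0 9 13 1 2)(4 8 15) = [9, 2, 0, 3, 8, 5, 6, 7, 15, 13, 10, 11, 12, 1, 14, 4]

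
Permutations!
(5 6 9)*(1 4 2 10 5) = (1 4 2 10 5 6 9) = [0, 4, 10, 3, 2, 6, 9, 7, 8, 1, 5]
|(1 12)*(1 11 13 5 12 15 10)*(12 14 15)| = |(1 12 11 13 5 14 15 10)| = 8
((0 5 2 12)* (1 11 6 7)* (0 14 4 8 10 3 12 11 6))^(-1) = (0 11 2 5)(1 7 6)(3 10 8 4 14 12) = [11, 7, 5, 10, 14, 0, 1, 6, 4, 9, 8, 2, 3, 13, 12]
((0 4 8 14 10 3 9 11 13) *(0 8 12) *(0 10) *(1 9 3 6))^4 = (0 6 13 4 1 8 12 9 14 10 11) = [6, 8, 2, 3, 1, 5, 13, 7, 12, 14, 11, 0, 9, 4, 10]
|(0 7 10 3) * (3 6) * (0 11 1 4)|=8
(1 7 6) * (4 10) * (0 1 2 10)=(0 1 7 6 2 10 4)=[1, 7, 10, 3, 0, 5, 2, 6, 8, 9, 4]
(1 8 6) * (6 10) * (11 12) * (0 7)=(0 7)(1 8 10 6)(11 12)=[7, 8, 2, 3, 4, 5, 1, 0, 10, 9, 6, 12, 11]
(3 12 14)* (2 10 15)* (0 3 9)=[3, 1, 10, 12, 4, 5, 6, 7, 8, 0, 15, 11, 14, 13, 9, 2]=(0 3 12 14 9)(2 10 15)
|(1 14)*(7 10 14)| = 4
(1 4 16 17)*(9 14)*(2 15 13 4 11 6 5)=(1 11 6 5 2 15 13 4 16 17)(9 14)=[0, 11, 15, 3, 16, 2, 5, 7, 8, 14, 10, 6, 12, 4, 9, 13, 17, 1]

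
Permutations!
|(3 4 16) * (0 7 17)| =|(0 7 17)(3 4 16)| =3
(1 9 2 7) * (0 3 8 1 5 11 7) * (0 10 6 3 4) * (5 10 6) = (0 4)(1 9 2 6 3 8)(5 11 7 10) = [4, 9, 6, 8, 0, 11, 3, 10, 1, 2, 5, 7]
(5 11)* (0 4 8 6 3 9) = (0 4 8 6 3 9)(5 11) = [4, 1, 2, 9, 8, 11, 3, 7, 6, 0, 10, 5]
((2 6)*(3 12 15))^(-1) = (2 6)(3 15 12) = [0, 1, 6, 15, 4, 5, 2, 7, 8, 9, 10, 11, 3, 13, 14, 12]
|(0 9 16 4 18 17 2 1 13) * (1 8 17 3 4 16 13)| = |(0 9 13)(2 8 17)(3 4 18)| = 3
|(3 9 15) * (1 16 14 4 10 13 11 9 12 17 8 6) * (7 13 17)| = |(1 16 14 4 10 17 8 6)(3 12 7 13 11 9 15)| = 56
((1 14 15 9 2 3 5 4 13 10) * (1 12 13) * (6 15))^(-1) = (1 4 5 3 2 9 15 6 14)(10 13 12) = [0, 4, 9, 2, 5, 3, 14, 7, 8, 15, 13, 11, 10, 12, 1, 6]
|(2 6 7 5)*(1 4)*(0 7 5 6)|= |(0 7 6 5 2)(1 4)|= 10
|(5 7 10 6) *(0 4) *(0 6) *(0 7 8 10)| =|(0 4 6 5 8 10 7)| =7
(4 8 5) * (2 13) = [0, 1, 13, 3, 8, 4, 6, 7, 5, 9, 10, 11, 12, 2] = (2 13)(4 8 5)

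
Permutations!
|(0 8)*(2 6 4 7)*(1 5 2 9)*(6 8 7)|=14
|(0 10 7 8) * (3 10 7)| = 6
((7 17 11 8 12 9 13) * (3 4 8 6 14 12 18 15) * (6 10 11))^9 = [0, 1, 2, 15, 3, 5, 12, 6, 4, 7, 11, 10, 13, 17, 9, 18, 16, 14, 8] = (3 15 18 8 4)(6 12 13 17 14 9 7)(10 11)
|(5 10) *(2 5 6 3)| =5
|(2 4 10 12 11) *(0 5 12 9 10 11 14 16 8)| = |(0 5 12 14 16 8)(2 4 11)(9 10)| = 6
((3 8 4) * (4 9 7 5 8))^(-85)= (3 4)(5 7 9 8)= [0, 1, 2, 4, 3, 7, 6, 9, 5, 8]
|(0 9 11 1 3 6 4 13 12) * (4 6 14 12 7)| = |(0 9 11 1 3 14 12)(4 13 7)| = 21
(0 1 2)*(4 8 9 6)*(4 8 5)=[1, 2, 0, 3, 5, 4, 8, 7, 9, 6]=(0 1 2)(4 5)(6 8 9)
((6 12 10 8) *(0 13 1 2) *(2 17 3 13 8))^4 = (17)(0 10 6)(2 12 8) = [10, 1, 12, 3, 4, 5, 0, 7, 2, 9, 6, 11, 8, 13, 14, 15, 16, 17]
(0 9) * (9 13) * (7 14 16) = (0 13 9)(7 14 16) = [13, 1, 2, 3, 4, 5, 6, 14, 8, 0, 10, 11, 12, 9, 16, 15, 7]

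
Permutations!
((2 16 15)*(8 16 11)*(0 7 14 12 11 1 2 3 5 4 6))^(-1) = (0 6 4 5 3 15 16 8 11 12 14 7)(1 2) = [6, 2, 1, 15, 5, 3, 4, 0, 11, 9, 10, 12, 14, 13, 7, 16, 8]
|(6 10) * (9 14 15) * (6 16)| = |(6 10 16)(9 14 15)| = 3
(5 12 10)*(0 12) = (0 12 10 5) = [12, 1, 2, 3, 4, 0, 6, 7, 8, 9, 5, 11, 10]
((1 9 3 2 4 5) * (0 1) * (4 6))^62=(0 4 2 9)(1 5 6 3)=[4, 5, 9, 1, 2, 6, 3, 7, 8, 0]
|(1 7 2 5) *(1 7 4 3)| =3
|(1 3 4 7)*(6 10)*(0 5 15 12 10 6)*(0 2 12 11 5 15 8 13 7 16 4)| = |(0 15 11 5 8 13 7 1 3)(2 12 10)(4 16)| = 18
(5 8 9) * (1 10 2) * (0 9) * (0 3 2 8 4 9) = (1 10 8 3 2)(4 9 5) = [0, 10, 1, 2, 9, 4, 6, 7, 3, 5, 8]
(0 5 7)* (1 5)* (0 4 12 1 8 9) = [8, 5, 2, 3, 12, 7, 6, 4, 9, 0, 10, 11, 1] = (0 8 9)(1 5 7 4 12)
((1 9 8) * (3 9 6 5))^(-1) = [0, 8, 2, 5, 4, 6, 1, 7, 9, 3] = (1 8 9 3 5 6)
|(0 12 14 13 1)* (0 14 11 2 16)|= 15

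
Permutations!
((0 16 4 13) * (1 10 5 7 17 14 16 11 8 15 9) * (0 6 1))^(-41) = (0 9 15 8 11)(1 6 13 4 16 14 17 7 5 10) = [9, 6, 2, 3, 16, 10, 13, 5, 11, 15, 1, 0, 12, 4, 17, 8, 14, 7]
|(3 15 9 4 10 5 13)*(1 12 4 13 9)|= 9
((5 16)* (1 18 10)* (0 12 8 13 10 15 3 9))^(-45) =(0 1)(3 13)(5 16)(8 15)(9 10)(12 18) =[1, 0, 2, 13, 4, 16, 6, 7, 15, 10, 9, 11, 18, 3, 14, 8, 5, 17, 12]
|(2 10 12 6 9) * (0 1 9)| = |(0 1 9 2 10 12 6)| = 7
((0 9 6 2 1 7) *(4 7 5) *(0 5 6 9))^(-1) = [0, 2, 6, 3, 5, 7, 1, 4, 8, 9] = (9)(1 2 6)(4 5 7)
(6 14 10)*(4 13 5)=(4 13 5)(6 14 10)=[0, 1, 2, 3, 13, 4, 14, 7, 8, 9, 6, 11, 12, 5, 10]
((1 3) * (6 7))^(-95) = [0, 3, 2, 1, 4, 5, 7, 6] = (1 3)(6 7)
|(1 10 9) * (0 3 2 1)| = |(0 3 2 1 10 9)| = 6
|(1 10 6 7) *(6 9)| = 5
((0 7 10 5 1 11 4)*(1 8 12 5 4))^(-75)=(12)(0 7 10 4)(1 11)=[7, 11, 2, 3, 0, 5, 6, 10, 8, 9, 4, 1, 12]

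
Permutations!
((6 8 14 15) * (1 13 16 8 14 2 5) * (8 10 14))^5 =(1 15)(2 10)(5 14)(6 13)(8 16) =[0, 15, 10, 3, 4, 14, 13, 7, 16, 9, 2, 11, 12, 6, 5, 1, 8]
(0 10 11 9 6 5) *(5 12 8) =(0 10 11 9 6 12 8 5) =[10, 1, 2, 3, 4, 0, 12, 7, 5, 6, 11, 9, 8]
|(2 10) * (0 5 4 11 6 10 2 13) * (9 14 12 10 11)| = 8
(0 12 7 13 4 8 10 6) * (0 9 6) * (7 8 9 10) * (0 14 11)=[12, 1, 2, 3, 9, 5, 10, 13, 7, 6, 14, 0, 8, 4, 11]=(0 12 8 7 13 4 9 6 10 14 11)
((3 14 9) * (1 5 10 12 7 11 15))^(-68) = (1 10 7 15 5 12 11)(3 14 9) = [0, 10, 2, 14, 4, 12, 6, 15, 8, 3, 7, 1, 11, 13, 9, 5]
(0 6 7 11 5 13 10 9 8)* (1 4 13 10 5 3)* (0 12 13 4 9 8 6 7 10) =(0 7 11 3 1 9 6 10 8 12 13 5) =[7, 9, 2, 1, 4, 0, 10, 11, 12, 6, 8, 3, 13, 5]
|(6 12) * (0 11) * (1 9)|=2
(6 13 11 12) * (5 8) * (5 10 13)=(5 8 10 13 11 12 6)=[0, 1, 2, 3, 4, 8, 5, 7, 10, 9, 13, 12, 6, 11]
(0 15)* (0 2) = (0 15 2) = [15, 1, 0, 3, 4, 5, 6, 7, 8, 9, 10, 11, 12, 13, 14, 2]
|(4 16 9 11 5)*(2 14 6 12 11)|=9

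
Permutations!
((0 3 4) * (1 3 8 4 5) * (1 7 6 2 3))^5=[4, 1, 2, 3, 8, 5, 6, 7, 0]=(0 4 8)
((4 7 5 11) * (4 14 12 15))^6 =[0, 1, 2, 3, 15, 7, 6, 4, 8, 9, 10, 5, 14, 13, 11, 12] =(4 15 12 14 11 5 7)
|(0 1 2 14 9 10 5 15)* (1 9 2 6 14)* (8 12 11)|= 60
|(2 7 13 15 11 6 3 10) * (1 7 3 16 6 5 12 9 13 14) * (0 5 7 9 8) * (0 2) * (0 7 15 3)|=70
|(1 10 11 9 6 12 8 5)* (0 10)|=9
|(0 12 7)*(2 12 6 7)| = 6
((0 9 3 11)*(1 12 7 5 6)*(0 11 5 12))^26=(12)(0 3 6)(1 9 5)=[3, 9, 2, 6, 4, 1, 0, 7, 8, 5, 10, 11, 12]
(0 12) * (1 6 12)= (0 1 6 12)= [1, 6, 2, 3, 4, 5, 12, 7, 8, 9, 10, 11, 0]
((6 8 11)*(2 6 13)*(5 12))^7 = (2 8 13 6 11)(5 12) = [0, 1, 8, 3, 4, 12, 11, 7, 13, 9, 10, 2, 5, 6]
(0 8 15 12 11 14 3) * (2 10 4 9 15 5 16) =(0 8 5 16 2 10 4 9 15 12 11 14 3) =[8, 1, 10, 0, 9, 16, 6, 7, 5, 15, 4, 14, 11, 13, 3, 12, 2]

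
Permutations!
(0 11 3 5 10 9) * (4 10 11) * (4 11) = [11, 1, 2, 5, 10, 4, 6, 7, 8, 0, 9, 3] = (0 11 3 5 4 10 9)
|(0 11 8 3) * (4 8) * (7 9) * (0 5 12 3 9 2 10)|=24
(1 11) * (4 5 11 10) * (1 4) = (1 10)(4 5 11) = [0, 10, 2, 3, 5, 11, 6, 7, 8, 9, 1, 4]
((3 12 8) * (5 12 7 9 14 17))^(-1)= (3 8 12 5 17 14 9 7)= [0, 1, 2, 8, 4, 17, 6, 3, 12, 7, 10, 11, 5, 13, 9, 15, 16, 14]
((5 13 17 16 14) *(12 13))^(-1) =(5 14 16 17 13 12) =[0, 1, 2, 3, 4, 14, 6, 7, 8, 9, 10, 11, 5, 12, 16, 15, 17, 13]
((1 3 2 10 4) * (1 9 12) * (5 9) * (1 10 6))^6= (1 2)(3 6)(4 5 9 12 10)= [0, 2, 1, 6, 5, 9, 3, 7, 8, 12, 4, 11, 10]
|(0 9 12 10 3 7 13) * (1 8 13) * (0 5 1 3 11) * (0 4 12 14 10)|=28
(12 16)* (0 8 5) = (0 8 5)(12 16) = [8, 1, 2, 3, 4, 0, 6, 7, 5, 9, 10, 11, 16, 13, 14, 15, 12]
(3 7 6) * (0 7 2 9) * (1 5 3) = (0 7 6 1 5 3 2 9) = [7, 5, 9, 2, 4, 3, 1, 6, 8, 0]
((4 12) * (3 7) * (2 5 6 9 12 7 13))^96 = (2 7 9)(3 12 5)(4 6 13) = [0, 1, 7, 12, 6, 3, 13, 9, 8, 2, 10, 11, 5, 4]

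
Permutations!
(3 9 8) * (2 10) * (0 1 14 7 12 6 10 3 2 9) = [1, 14, 3, 0, 4, 5, 10, 12, 2, 8, 9, 11, 6, 13, 7] = (0 1 14 7 12 6 10 9 8 2 3)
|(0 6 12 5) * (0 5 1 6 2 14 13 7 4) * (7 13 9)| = |(0 2 14 9 7 4)(1 6 12)| = 6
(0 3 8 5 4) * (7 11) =(0 3 8 5 4)(7 11) =[3, 1, 2, 8, 0, 4, 6, 11, 5, 9, 10, 7]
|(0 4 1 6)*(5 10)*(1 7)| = 10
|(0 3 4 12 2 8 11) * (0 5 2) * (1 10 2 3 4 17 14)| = |(0 4 12)(1 10 2 8 11 5 3 17 14)| = 9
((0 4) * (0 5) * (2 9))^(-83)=(0 4 5)(2 9)=[4, 1, 9, 3, 5, 0, 6, 7, 8, 2]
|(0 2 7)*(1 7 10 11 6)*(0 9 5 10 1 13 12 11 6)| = |(0 2 1 7 9 5 10 6 13 12 11)| = 11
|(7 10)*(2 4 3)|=|(2 4 3)(7 10)|=6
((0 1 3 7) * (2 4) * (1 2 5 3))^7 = (0 2 4 5 3 7) = [2, 1, 4, 7, 5, 3, 6, 0]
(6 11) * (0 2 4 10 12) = (0 2 4 10 12)(6 11) = [2, 1, 4, 3, 10, 5, 11, 7, 8, 9, 12, 6, 0]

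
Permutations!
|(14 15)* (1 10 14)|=|(1 10 14 15)|=4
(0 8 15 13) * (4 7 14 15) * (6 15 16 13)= [8, 1, 2, 3, 7, 5, 15, 14, 4, 9, 10, 11, 12, 0, 16, 6, 13]= (0 8 4 7 14 16 13)(6 15)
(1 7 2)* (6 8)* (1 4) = (1 7 2 4)(6 8) = [0, 7, 4, 3, 1, 5, 8, 2, 6]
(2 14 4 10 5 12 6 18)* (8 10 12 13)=(2 14 4 12 6 18)(5 13 8 10)=[0, 1, 14, 3, 12, 13, 18, 7, 10, 9, 5, 11, 6, 8, 4, 15, 16, 17, 2]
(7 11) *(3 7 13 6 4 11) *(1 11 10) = (1 11 13 6 4 10)(3 7) = [0, 11, 2, 7, 10, 5, 4, 3, 8, 9, 1, 13, 12, 6]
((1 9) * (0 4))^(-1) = (0 4)(1 9) = [4, 9, 2, 3, 0, 5, 6, 7, 8, 1]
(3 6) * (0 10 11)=(0 10 11)(3 6)=[10, 1, 2, 6, 4, 5, 3, 7, 8, 9, 11, 0]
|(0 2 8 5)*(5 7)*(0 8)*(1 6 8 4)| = 6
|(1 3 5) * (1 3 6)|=|(1 6)(3 5)|=2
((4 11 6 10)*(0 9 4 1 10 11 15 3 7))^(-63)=(0 15)(1 10)(3 9)(4 7)(6 11)=[15, 10, 2, 9, 7, 5, 11, 4, 8, 3, 1, 6, 12, 13, 14, 0]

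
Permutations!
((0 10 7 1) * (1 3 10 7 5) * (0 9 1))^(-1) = [5, 9, 2, 7, 4, 10, 6, 0, 8, 1, 3] = (0 5 10 3 7)(1 9)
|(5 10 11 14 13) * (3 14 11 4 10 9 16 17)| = 14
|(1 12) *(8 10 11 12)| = |(1 8 10 11 12)| = 5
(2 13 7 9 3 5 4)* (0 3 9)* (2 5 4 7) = [3, 1, 13, 4, 5, 7, 6, 0, 8, 9, 10, 11, 12, 2] = (0 3 4 5 7)(2 13)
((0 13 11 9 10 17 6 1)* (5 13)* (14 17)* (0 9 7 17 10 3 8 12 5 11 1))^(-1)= (0 6 17 7 11)(1 13 5 12 8 3 9)(10 14)= [6, 13, 2, 9, 4, 12, 17, 11, 3, 1, 14, 0, 8, 5, 10, 15, 16, 7]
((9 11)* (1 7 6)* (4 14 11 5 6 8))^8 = [0, 6, 2, 3, 8, 9, 5, 1, 7, 11, 10, 14, 12, 13, 4] = (1 6 5 9 11 14 4 8 7)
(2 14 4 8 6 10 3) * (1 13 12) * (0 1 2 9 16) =(0 1 13 12 2 14 4 8 6 10 3 9 16) =[1, 13, 14, 9, 8, 5, 10, 7, 6, 16, 3, 11, 2, 12, 4, 15, 0]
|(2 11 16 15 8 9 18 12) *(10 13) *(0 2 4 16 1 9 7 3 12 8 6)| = |(0 2 11 1 9 18 8 7 3 12 4 16 15 6)(10 13)| = 14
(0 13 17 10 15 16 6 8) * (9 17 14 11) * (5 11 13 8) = (0 8)(5 11 9 17 10 15 16 6)(13 14) = [8, 1, 2, 3, 4, 11, 5, 7, 0, 17, 15, 9, 12, 14, 13, 16, 6, 10]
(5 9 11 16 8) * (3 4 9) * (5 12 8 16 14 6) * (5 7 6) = (16)(3 4 9 11 14 5)(6 7)(8 12) = [0, 1, 2, 4, 9, 3, 7, 6, 12, 11, 10, 14, 8, 13, 5, 15, 16]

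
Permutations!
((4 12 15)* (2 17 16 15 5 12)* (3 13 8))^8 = (2 15 17 4 16)(3 8 13) = [0, 1, 15, 8, 16, 5, 6, 7, 13, 9, 10, 11, 12, 3, 14, 17, 2, 4]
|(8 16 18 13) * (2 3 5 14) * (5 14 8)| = |(2 3 14)(5 8 16 18 13)| = 15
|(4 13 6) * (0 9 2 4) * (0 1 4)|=|(0 9 2)(1 4 13 6)|=12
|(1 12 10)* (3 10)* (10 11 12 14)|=|(1 14 10)(3 11 12)|=3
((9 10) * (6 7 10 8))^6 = (6 7 10 9 8) = [0, 1, 2, 3, 4, 5, 7, 10, 6, 8, 9]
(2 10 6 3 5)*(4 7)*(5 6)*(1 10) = (1 10 5 2)(3 6)(4 7) = [0, 10, 1, 6, 7, 2, 3, 4, 8, 9, 5]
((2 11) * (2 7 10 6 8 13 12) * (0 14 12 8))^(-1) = (0 6 10 7 11 2 12 14)(8 13) = [6, 1, 12, 3, 4, 5, 10, 11, 13, 9, 7, 2, 14, 8, 0]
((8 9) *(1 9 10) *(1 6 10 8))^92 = [0, 1, 2, 3, 4, 5, 6, 7, 8, 9, 10] = (10)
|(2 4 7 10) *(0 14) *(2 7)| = |(0 14)(2 4)(7 10)| = 2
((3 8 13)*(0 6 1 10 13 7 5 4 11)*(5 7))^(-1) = (0 11 4 5 8 3 13 10 1 6) = [11, 6, 2, 13, 5, 8, 0, 7, 3, 9, 1, 4, 12, 10]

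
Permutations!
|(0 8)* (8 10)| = 3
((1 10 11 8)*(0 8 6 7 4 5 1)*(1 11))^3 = (0 8)(1 10)(4 6 5 7 11) = [8, 10, 2, 3, 6, 7, 5, 11, 0, 9, 1, 4]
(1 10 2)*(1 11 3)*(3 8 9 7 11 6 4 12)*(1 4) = (1 10 2 6)(3 4 12)(7 11 8 9) = [0, 10, 6, 4, 12, 5, 1, 11, 9, 7, 2, 8, 3]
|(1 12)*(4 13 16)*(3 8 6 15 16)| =|(1 12)(3 8 6 15 16 4 13)| =14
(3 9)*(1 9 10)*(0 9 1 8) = [9, 1, 2, 10, 4, 5, 6, 7, 0, 3, 8] = (0 9 3 10 8)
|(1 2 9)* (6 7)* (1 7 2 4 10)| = |(1 4 10)(2 9 7 6)| = 12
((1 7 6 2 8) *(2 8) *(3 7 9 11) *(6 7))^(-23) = (1 9 11 3 6 8) = [0, 9, 2, 6, 4, 5, 8, 7, 1, 11, 10, 3]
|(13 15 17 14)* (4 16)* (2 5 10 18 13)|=|(2 5 10 18 13 15 17 14)(4 16)|=8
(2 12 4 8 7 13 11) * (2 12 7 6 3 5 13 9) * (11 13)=[0, 1, 7, 5, 8, 11, 3, 9, 6, 2, 10, 12, 4, 13]=(13)(2 7 9)(3 5 11 12 4 8 6)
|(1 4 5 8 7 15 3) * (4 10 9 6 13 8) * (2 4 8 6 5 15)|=|(1 10 9 5 8 7 2 4 15 3)(6 13)|=10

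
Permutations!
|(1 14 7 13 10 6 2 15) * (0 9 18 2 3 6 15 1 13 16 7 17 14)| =|(0 9 18 2 1)(3 6)(7 16)(10 15 13)(14 17)| =30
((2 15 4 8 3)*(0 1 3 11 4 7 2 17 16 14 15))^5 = (0 14 1 15 3 7 17 2 16)(4 11 8) = [14, 15, 16, 7, 11, 5, 6, 17, 4, 9, 10, 8, 12, 13, 1, 3, 0, 2]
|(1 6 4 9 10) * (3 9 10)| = 4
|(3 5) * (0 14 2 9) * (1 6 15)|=|(0 14 2 9)(1 6 15)(3 5)|=12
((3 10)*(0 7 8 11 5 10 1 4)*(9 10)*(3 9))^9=(0 7 8 11 5 3 1 4)(9 10)=[7, 4, 2, 1, 0, 3, 6, 8, 11, 10, 9, 5]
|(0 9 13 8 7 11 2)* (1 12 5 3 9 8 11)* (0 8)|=|(1 12 5 3 9 13 11 2 8 7)|=10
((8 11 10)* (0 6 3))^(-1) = (0 3 6)(8 10 11) = [3, 1, 2, 6, 4, 5, 0, 7, 10, 9, 11, 8]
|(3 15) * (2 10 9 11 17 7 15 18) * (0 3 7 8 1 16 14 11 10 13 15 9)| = 18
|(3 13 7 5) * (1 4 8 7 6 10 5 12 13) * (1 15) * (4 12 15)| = 11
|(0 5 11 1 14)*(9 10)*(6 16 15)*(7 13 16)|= 10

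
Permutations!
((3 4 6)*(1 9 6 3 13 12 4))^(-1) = [0, 3, 2, 4, 12, 5, 9, 7, 8, 1, 10, 11, 13, 6] = (1 3 4 12 13 6 9)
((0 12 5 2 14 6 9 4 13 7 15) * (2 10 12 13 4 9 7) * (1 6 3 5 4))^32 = (0 10 15 5 7 3 6 14 1 2 4 13 12) = [10, 2, 4, 6, 13, 7, 14, 3, 8, 9, 15, 11, 0, 12, 1, 5]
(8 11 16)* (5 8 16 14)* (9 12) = [0, 1, 2, 3, 4, 8, 6, 7, 11, 12, 10, 14, 9, 13, 5, 15, 16] = (16)(5 8 11 14)(9 12)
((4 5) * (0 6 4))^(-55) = [6, 1, 2, 3, 5, 0, 4] = (0 6 4 5)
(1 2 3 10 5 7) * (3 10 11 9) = (1 2 10 5 7)(3 11 9) = [0, 2, 10, 11, 4, 7, 6, 1, 8, 3, 5, 9]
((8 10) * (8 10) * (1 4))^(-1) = (10)(1 4) = [0, 4, 2, 3, 1, 5, 6, 7, 8, 9, 10]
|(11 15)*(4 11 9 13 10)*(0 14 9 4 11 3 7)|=10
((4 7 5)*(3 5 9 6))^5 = (3 6 9 7 4 5) = [0, 1, 2, 6, 5, 3, 9, 4, 8, 7]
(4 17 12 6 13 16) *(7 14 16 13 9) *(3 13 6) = (3 13 6 9 7 14 16 4 17 12) = [0, 1, 2, 13, 17, 5, 9, 14, 8, 7, 10, 11, 3, 6, 16, 15, 4, 12]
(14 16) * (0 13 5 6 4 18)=(0 13 5 6 4 18)(14 16)=[13, 1, 2, 3, 18, 6, 4, 7, 8, 9, 10, 11, 12, 5, 16, 15, 14, 17, 0]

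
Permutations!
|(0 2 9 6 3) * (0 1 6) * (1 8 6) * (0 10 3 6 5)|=7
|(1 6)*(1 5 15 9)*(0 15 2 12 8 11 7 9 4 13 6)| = |(0 15 4 13 6 5 2 12 8 11 7 9 1)| = 13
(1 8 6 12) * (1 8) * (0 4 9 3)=[4, 1, 2, 0, 9, 5, 12, 7, 6, 3, 10, 11, 8]=(0 4 9 3)(6 12 8)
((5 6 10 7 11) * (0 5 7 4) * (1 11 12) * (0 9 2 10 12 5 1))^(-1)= (0 12 6 5 7 11 1)(2 9 4 10)= [12, 0, 9, 3, 10, 7, 5, 11, 8, 4, 2, 1, 6]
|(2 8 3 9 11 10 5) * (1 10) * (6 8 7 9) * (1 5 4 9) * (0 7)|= 9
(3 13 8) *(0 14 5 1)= (0 14 5 1)(3 13 8)= [14, 0, 2, 13, 4, 1, 6, 7, 3, 9, 10, 11, 12, 8, 5]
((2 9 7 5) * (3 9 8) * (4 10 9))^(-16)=(10)=[0, 1, 2, 3, 4, 5, 6, 7, 8, 9, 10]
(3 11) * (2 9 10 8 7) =(2 9 10 8 7)(3 11) =[0, 1, 9, 11, 4, 5, 6, 2, 7, 10, 8, 3]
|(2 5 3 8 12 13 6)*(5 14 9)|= 9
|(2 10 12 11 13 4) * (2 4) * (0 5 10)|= |(0 5 10 12 11 13 2)|= 7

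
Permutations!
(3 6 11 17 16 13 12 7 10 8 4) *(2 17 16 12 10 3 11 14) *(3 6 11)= (2 17 12 7 6 14)(3 11 16 13 10 8 4)= [0, 1, 17, 11, 3, 5, 14, 6, 4, 9, 8, 16, 7, 10, 2, 15, 13, 12]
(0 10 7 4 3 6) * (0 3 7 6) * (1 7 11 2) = [10, 7, 1, 0, 11, 5, 3, 4, 8, 9, 6, 2] = (0 10 6 3)(1 7 4 11 2)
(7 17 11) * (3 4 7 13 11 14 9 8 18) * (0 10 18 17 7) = [10, 1, 2, 4, 0, 5, 6, 7, 17, 8, 18, 13, 12, 11, 9, 15, 16, 14, 3] = (0 10 18 3 4)(8 17 14 9)(11 13)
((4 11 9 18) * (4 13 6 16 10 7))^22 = (4 13 7 18 10 9 16 11 6) = [0, 1, 2, 3, 13, 5, 4, 18, 8, 16, 9, 6, 12, 7, 14, 15, 11, 17, 10]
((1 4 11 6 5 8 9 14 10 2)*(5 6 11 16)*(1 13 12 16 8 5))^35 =(1 10)(2 4)(8 13)(9 12)(14 16) =[0, 10, 4, 3, 2, 5, 6, 7, 13, 12, 1, 11, 9, 8, 16, 15, 14]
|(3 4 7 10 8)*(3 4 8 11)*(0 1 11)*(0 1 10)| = 8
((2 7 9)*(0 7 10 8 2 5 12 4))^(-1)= [4, 1, 8, 3, 12, 9, 6, 0, 10, 7, 2, 11, 5]= (0 4 12 5 9 7)(2 8 10)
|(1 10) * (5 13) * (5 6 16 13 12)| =|(1 10)(5 12)(6 16 13)| =6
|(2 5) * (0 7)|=2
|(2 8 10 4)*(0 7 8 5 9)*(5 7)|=|(0 5 9)(2 7 8 10 4)|=15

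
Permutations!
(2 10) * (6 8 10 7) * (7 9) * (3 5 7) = (2 9 3 5 7 6 8 10) = [0, 1, 9, 5, 4, 7, 8, 6, 10, 3, 2]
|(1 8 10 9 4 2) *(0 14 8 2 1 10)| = 15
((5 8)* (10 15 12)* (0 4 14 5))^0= (15)= [0, 1, 2, 3, 4, 5, 6, 7, 8, 9, 10, 11, 12, 13, 14, 15]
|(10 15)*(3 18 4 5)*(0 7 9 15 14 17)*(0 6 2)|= |(0 7 9 15 10 14 17 6 2)(3 18 4 5)|= 36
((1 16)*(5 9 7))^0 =(16) =[0, 1, 2, 3, 4, 5, 6, 7, 8, 9, 10, 11, 12, 13, 14, 15, 16]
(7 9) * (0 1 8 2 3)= (0 1 8 2 3)(7 9)= [1, 8, 3, 0, 4, 5, 6, 9, 2, 7]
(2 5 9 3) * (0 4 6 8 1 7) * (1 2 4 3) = (0 3 4 6 8 2 5 9 1 7) = [3, 7, 5, 4, 6, 9, 8, 0, 2, 1]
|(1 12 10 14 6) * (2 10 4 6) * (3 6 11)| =6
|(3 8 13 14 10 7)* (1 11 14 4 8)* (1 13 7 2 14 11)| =15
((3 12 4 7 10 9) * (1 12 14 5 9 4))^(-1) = (1 12)(3 9 5 14)(4 10 7) = [0, 12, 2, 9, 10, 14, 6, 4, 8, 5, 7, 11, 1, 13, 3]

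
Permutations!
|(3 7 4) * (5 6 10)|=3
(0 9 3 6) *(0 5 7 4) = (0 9 3 6 5 7 4) = [9, 1, 2, 6, 0, 7, 5, 4, 8, 3]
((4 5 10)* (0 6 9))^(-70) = (0 9 6)(4 10 5) = [9, 1, 2, 3, 10, 4, 0, 7, 8, 6, 5]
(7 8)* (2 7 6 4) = (2 7 8 6 4) = [0, 1, 7, 3, 2, 5, 4, 8, 6]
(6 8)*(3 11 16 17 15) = (3 11 16 17 15)(6 8) = [0, 1, 2, 11, 4, 5, 8, 7, 6, 9, 10, 16, 12, 13, 14, 3, 17, 15]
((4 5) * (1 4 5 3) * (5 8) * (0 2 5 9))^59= (0 9 8 5 2)(1 3 4)= [9, 3, 0, 4, 1, 2, 6, 7, 5, 8]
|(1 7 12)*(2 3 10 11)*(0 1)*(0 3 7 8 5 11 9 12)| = |(0 1 8 5 11 2 7)(3 10 9 12)| = 28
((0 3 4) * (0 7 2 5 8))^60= (0 2 3 5 4 8 7)= [2, 1, 3, 5, 8, 4, 6, 0, 7]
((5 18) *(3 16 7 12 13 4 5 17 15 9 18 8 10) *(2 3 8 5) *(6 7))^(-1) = (2 4 13 12 7 6 16 3)(8 10)(9 15 17 18) = [0, 1, 4, 2, 13, 5, 16, 6, 10, 15, 8, 11, 7, 12, 14, 17, 3, 18, 9]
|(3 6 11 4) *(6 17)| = 5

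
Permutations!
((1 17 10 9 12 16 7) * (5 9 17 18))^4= [0, 12, 2, 3, 4, 7, 6, 9, 8, 1, 10, 11, 18, 13, 14, 15, 5, 17, 16]= (1 12 18 16 5 7 9)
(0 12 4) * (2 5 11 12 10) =(0 10 2 5 11 12 4) =[10, 1, 5, 3, 0, 11, 6, 7, 8, 9, 2, 12, 4]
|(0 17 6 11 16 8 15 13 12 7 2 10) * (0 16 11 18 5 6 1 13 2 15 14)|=|(0 17 1 13 12 7 15 2 10 16 8 14)(5 6 18)|=12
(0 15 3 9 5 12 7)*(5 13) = (0 15 3 9 13 5 12 7) = [15, 1, 2, 9, 4, 12, 6, 0, 8, 13, 10, 11, 7, 5, 14, 3]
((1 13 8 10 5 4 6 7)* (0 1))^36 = (13) = [0, 1, 2, 3, 4, 5, 6, 7, 8, 9, 10, 11, 12, 13]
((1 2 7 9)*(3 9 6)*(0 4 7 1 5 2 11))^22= (0 7 3 5 1)(2 11 4 6 9)= [7, 0, 11, 5, 6, 1, 9, 3, 8, 2, 10, 4]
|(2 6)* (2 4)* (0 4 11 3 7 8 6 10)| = |(0 4 2 10)(3 7 8 6 11)| = 20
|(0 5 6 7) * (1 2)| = 4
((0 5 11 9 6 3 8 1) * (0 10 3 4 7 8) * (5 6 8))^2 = (0 4 5 9 1 3 6 7 11 8 10) = [4, 3, 2, 6, 5, 9, 7, 11, 10, 1, 0, 8]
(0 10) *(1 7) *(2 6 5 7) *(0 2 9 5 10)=[0, 9, 6, 3, 4, 7, 10, 1, 8, 5, 2]=(1 9 5 7)(2 6 10)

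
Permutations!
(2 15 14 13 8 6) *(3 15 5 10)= (2 5 10 3 15 14 13 8 6)= [0, 1, 5, 15, 4, 10, 2, 7, 6, 9, 3, 11, 12, 8, 13, 14]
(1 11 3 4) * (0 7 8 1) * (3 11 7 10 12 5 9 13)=(0 10 12 5 9 13 3 4)(1 7 8)=[10, 7, 2, 4, 0, 9, 6, 8, 1, 13, 12, 11, 5, 3]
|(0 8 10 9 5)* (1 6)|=10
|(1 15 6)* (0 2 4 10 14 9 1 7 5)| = |(0 2 4 10 14 9 1 15 6 7 5)| = 11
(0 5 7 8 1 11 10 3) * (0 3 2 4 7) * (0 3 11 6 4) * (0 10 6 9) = (0 5 3 11 6 4 7 8 1 9)(2 10) = [5, 9, 10, 11, 7, 3, 4, 8, 1, 0, 2, 6]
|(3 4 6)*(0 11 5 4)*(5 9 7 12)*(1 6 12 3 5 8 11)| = 11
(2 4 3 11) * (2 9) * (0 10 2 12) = (0 10 2 4 3 11 9 12) = [10, 1, 4, 11, 3, 5, 6, 7, 8, 12, 2, 9, 0]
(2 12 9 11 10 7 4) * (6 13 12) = (2 6 13 12 9 11 10 7 4) = [0, 1, 6, 3, 2, 5, 13, 4, 8, 11, 7, 10, 9, 12]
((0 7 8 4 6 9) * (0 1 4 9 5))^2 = [8, 6, 2, 3, 5, 7, 0, 9, 1, 4] = (0 8 1 6)(4 5 7 9)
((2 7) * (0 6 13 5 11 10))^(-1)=(0 10 11 5 13 6)(2 7)=[10, 1, 7, 3, 4, 13, 0, 2, 8, 9, 11, 5, 12, 6]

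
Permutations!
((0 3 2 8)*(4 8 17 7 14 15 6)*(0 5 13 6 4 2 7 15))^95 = (0 14 7 3)(2 6 13 5 8 4 15 17) = [14, 1, 6, 0, 15, 8, 13, 3, 4, 9, 10, 11, 12, 5, 7, 17, 16, 2]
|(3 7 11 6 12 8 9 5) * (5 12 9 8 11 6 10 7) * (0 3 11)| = 9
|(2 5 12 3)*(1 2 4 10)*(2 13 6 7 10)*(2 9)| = 30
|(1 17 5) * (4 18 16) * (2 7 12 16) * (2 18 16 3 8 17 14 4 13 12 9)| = |(18)(1 14 4 16 13 12 3 8 17 5)(2 7 9)| = 30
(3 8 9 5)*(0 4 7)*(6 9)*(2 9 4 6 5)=(0 6 4 7)(2 9)(3 8 5)=[6, 1, 9, 8, 7, 3, 4, 0, 5, 2]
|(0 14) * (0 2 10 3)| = |(0 14 2 10 3)| = 5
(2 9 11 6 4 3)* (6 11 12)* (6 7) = (2 9 12 7 6 4 3) = [0, 1, 9, 2, 3, 5, 4, 6, 8, 12, 10, 11, 7]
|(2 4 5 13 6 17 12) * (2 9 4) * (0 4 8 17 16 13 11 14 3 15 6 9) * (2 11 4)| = 26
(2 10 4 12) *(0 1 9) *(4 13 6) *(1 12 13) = (0 12 2 10 1 9)(4 13 6) = [12, 9, 10, 3, 13, 5, 4, 7, 8, 0, 1, 11, 2, 6]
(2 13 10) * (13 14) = (2 14 13 10) = [0, 1, 14, 3, 4, 5, 6, 7, 8, 9, 2, 11, 12, 10, 13]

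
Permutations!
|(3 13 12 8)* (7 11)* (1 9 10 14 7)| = |(1 9 10 14 7 11)(3 13 12 8)| = 12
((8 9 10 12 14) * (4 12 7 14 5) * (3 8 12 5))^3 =(3 10 12 9 14 8 7)(4 5) =[0, 1, 2, 10, 5, 4, 6, 3, 7, 14, 12, 11, 9, 13, 8]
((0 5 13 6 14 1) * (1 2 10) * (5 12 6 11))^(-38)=(0 2 12 10 6 1 14)(5 13 11)=[2, 14, 12, 3, 4, 13, 1, 7, 8, 9, 6, 5, 10, 11, 0]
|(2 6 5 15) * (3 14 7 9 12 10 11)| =|(2 6 5 15)(3 14 7 9 12 10 11)| =28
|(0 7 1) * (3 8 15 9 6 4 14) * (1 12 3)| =11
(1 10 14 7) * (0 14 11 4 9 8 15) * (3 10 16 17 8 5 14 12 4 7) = [12, 16, 2, 10, 9, 14, 6, 1, 15, 5, 11, 7, 4, 13, 3, 0, 17, 8] = (0 12 4 9 5 14 3 10 11 7 1 16 17 8 15)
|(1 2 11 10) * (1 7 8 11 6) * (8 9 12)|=6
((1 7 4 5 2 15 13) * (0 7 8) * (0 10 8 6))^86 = (0 15 7 13 4 1 5 6 2) = [15, 5, 0, 3, 1, 6, 2, 13, 8, 9, 10, 11, 12, 4, 14, 7]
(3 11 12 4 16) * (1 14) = (1 14)(3 11 12 4 16) = [0, 14, 2, 11, 16, 5, 6, 7, 8, 9, 10, 12, 4, 13, 1, 15, 3]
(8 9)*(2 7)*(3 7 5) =(2 5 3 7)(8 9) =[0, 1, 5, 7, 4, 3, 6, 2, 9, 8]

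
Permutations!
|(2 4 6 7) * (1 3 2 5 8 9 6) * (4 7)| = |(1 3 2 7 5 8 9 6 4)| = 9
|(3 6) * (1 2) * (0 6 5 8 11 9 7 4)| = 18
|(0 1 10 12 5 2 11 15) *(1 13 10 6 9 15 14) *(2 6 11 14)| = |(0 13 10 12 5 6 9 15)(1 11 2 14)| = 8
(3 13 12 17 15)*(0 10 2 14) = [10, 1, 14, 13, 4, 5, 6, 7, 8, 9, 2, 11, 17, 12, 0, 3, 16, 15] = (0 10 2 14)(3 13 12 17 15)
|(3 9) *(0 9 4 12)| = 5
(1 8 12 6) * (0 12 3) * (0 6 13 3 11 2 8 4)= (0 12 13 3 6 1 4)(2 8 11)= [12, 4, 8, 6, 0, 5, 1, 7, 11, 9, 10, 2, 13, 3]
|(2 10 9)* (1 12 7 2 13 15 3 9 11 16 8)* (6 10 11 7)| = |(1 12 6 10 7 2 11 16 8)(3 9 13 15)| = 36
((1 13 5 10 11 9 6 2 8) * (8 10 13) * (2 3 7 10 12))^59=[0, 8, 12, 6, 4, 13, 9, 3, 1, 11, 7, 10, 2, 5]=(1 8)(2 12)(3 6 9 11 10 7)(5 13)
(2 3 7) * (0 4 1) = (0 4 1)(2 3 7) = [4, 0, 3, 7, 1, 5, 6, 2]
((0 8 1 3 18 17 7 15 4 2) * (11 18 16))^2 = (0 1 16 18 7 4)(2 8 3 11 17 15) = [1, 16, 8, 11, 0, 5, 6, 4, 3, 9, 10, 17, 12, 13, 14, 2, 18, 15, 7]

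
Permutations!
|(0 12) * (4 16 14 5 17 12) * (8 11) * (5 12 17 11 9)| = |(17)(0 4 16 14 12)(5 11 8 9)| = 20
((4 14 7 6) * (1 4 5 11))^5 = [0, 5, 2, 3, 11, 7, 14, 4, 8, 9, 10, 6, 12, 13, 1] = (1 5 7 4 11 6 14)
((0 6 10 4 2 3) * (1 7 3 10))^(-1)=(0 3 7 1 6)(2 4 10)=[3, 6, 4, 7, 10, 5, 0, 1, 8, 9, 2]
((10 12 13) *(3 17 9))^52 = (3 17 9)(10 12 13) = [0, 1, 2, 17, 4, 5, 6, 7, 8, 3, 12, 11, 13, 10, 14, 15, 16, 9]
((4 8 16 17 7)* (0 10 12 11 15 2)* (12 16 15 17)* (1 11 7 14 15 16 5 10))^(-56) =[0, 1, 2, 3, 7, 5, 6, 12, 4, 9, 10, 11, 16, 13, 14, 15, 8, 17] =(17)(4 7 12 16 8)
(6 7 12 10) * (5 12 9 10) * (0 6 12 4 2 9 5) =(0 6 7 5 4 2 9 10 12) =[6, 1, 9, 3, 2, 4, 7, 5, 8, 10, 12, 11, 0]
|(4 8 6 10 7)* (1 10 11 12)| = |(1 10 7 4 8 6 11 12)| = 8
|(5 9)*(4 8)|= 2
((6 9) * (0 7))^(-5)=(0 7)(6 9)=[7, 1, 2, 3, 4, 5, 9, 0, 8, 6]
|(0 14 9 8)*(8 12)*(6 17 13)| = |(0 14 9 12 8)(6 17 13)| = 15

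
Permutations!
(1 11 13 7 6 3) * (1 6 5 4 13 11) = [0, 1, 2, 6, 13, 4, 3, 5, 8, 9, 10, 11, 12, 7] = (3 6)(4 13 7 5)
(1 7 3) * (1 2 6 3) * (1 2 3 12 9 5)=[0, 7, 6, 3, 4, 1, 12, 2, 8, 5, 10, 11, 9]=(1 7 2 6 12 9 5)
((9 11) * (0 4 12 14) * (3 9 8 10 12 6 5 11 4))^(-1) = [14, 1, 2, 0, 9, 6, 4, 7, 11, 3, 8, 5, 10, 13, 12] = (0 14 12 10 8 11 5 6 4 9 3)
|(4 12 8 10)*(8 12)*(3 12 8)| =|(3 12 8 10 4)| =5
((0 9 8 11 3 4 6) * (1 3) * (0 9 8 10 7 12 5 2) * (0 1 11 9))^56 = (0 1 7)(2 10 6)(3 12 8)(4 5 9) = [1, 7, 10, 12, 5, 9, 2, 0, 3, 4, 6, 11, 8]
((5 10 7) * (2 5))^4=(10)=[0, 1, 2, 3, 4, 5, 6, 7, 8, 9, 10]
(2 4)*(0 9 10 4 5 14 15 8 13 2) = (0 9 10 4)(2 5 14 15 8 13) = [9, 1, 5, 3, 0, 14, 6, 7, 13, 10, 4, 11, 12, 2, 15, 8]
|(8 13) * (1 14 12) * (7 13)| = |(1 14 12)(7 13 8)| = 3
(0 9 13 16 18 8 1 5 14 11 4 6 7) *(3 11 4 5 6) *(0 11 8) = (0 9 13 16 18)(1 6 7 11 5 14 4 3 8) = [9, 6, 2, 8, 3, 14, 7, 11, 1, 13, 10, 5, 12, 16, 4, 15, 18, 17, 0]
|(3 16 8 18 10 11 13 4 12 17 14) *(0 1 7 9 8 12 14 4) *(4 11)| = |(0 1 7 9 8 18 10 4 14 3 16 12 17 11 13)| = 15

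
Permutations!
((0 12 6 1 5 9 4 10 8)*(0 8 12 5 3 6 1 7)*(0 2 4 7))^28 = [10, 7, 6, 2, 0, 12, 4, 3, 8, 1, 5, 11, 9] = (0 10 5 12 9 1 7 3 2 6 4)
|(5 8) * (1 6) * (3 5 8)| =|(8)(1 6)(3 5)| =2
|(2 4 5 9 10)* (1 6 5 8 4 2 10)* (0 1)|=10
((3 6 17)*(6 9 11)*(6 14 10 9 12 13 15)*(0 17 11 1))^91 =(0 11 3 10 13 1 6 17 14 12 9 15) =[11, 6, 2, 10, 4, 5, 17, 7, 8, 15, 13, 3, 9, 1, 12, 0, 16, 14]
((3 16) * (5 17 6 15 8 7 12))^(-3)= (3 16)(5 8 17 7 6 12 15)= [0, 1, 2, 16, 4, 8, 12, 6, 17, 9, 10, 11, 15, 13, 14, 5, 3, 7]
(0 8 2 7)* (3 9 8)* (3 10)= (0 10 3 9 8 2 7)= [10, 1, 7, 9, 4, 5, 6, 0, 2, 8, 3]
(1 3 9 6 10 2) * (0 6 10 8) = (0 6 8)(1 3 9 10 2) = [6, 3, 1, 9, 4, 5, 8, 7, 0, 10, 2]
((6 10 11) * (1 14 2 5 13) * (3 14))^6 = [0, 1, 2, 3, 4, 5, 6, 7, 8, 9, 10, 11, 12, 13, 14] = (14)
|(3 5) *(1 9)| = |(1 9)(3 5)| = 2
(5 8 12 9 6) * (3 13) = [0, 1, 2, 13, 4, 8, 5, 7, 12, 6, 10, 11, 9, 3] = (3 13)(5 8 12 9 6)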